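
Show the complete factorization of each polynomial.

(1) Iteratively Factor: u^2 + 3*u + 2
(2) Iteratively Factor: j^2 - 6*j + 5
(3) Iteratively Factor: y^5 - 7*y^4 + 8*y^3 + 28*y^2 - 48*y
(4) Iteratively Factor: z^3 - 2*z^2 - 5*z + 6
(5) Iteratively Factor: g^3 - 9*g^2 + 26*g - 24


(1) = (u + 1)*(u + 2)
(2) = (j - 1)*(j - 5)
(3) = (y - 4)*(y^4 - 3*y^3 - 4*y^2 + 12*y) = (y - 4)*(y + 2)*(y^3 - 5*y^2 + 6*y) = (y - 4)*(y - 2)*(y + 2)*(y^2 - 3*y) = (y - 4)*(y - 3)*(y - 2)*(y + 2)*(y)
(4) = (z - 1)*(z^2 - z - 6) = (z - 3)*(z - 1)*(z + 2)
(5) = (g - 3)*(g^2 - 6*g + 8) = (g - 3)*(g - 2)*(g - 4)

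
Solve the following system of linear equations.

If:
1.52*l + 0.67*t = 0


Then:
l = -0.440789473684211*t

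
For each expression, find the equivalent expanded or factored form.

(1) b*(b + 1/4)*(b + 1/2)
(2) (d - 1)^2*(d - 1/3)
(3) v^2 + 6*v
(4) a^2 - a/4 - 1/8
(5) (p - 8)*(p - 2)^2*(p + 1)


(1) = b^3 + 3*b^2/4 + b/8
(2) = d^3 - 7*d^2/3 + 5*d/3 - 1/3
(3) = v*(v + 6)
(4) = (a - 1/2)*(a + 1/4)
(5) = p^4 - 11*p^3 + 24*p^2 + 4*p - 32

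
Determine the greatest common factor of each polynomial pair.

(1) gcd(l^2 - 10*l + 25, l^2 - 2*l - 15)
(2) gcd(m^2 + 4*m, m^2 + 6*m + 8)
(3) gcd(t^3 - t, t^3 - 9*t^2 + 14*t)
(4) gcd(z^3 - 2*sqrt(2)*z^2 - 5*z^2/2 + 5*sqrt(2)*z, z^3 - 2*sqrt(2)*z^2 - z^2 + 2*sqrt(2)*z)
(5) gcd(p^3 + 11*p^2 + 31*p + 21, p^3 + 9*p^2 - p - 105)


(1) = l - 5
(2) = gcd(m*(m + 4), (m + 2)*(m + 4)) = m + 4
(3) = t
(4) = gcd(z*(z - 5/2)*(z - 2*sqrt(2)), z*(z - 1)*(z - 2*sqrt(2))) = z^2 - 2*sqrt(2)*z
(5) = gcd((p + 1)*(p + 3)*(p + 7), (p - 3)*(p + 5)*(p + 7)) = p + 7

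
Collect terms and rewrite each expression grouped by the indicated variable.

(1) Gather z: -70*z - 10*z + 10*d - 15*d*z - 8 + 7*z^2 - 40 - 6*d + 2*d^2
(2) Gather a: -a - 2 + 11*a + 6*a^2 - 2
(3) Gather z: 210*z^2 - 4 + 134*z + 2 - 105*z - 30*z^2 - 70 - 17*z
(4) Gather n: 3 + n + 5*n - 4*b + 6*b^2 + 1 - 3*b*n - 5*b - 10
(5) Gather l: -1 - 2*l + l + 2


(1) = 2*d^2 + 4*d + 7*z^2 + z*(-15*d - 80) - 48
(2) = 6*a^2 + 10*a - 4
(3) = 180*z^2 + 12*z - 72
(4) = 6*b^2 - 9*b + n*(6 - 3*b) - 6
(5) = 1 - l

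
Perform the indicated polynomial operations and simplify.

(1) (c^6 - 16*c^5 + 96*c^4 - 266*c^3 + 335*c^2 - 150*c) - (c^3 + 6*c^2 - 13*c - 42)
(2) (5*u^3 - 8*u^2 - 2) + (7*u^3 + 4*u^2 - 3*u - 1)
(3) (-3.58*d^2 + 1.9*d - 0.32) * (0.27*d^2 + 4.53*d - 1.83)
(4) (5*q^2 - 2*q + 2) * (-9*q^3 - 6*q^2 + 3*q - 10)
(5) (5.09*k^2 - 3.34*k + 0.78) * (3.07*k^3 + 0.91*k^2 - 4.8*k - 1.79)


(1) = c^6 - 16*c^5 + 96*c^4 - 267*c^3 + 329*c^2 - 137*c + 42
(2) = 12*u^3 - 4*u^2 - 3*u - 3
(3) = -0.9666*d^4 - 15.7044*d^3 + 15.072*d^2 - 4.9266*d + 0.5856
(4) = -45*q^5 - 12*q^4 + 9*q^3 - 68*q^2 + 26*q - 20
(5) = 15.6263*k^5 - 5.6219*k^4 - 25.0768*k^3 + 7.6307*k^2 + 2.2346*k - 1.3962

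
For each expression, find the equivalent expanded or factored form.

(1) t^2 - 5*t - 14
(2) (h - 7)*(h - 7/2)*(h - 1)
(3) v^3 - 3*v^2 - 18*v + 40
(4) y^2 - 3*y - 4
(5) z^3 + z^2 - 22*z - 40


(1) = (t - 7)*(t + 2)
(2) = h^3 - 23*h^2/2 + 35*h - 49/2
(3) = (v - 5)*(v - 2)*(v + 4)
(4) = (y - 4)*(y + 1)
(5) = (z - 5)*(z + 2)*(z + 4)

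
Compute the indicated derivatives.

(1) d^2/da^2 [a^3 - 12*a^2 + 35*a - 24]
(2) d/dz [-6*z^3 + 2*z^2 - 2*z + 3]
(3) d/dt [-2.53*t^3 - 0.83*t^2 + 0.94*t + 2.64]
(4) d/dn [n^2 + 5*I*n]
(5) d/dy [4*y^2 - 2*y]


(1) = 6*a - 24
(2) = -18*z^2 + 4*z - 2
(3) = -7.59*t^2 - 1.66*t + 0.94
(4) = 2*n + 5*I
(5) = 8*y - 2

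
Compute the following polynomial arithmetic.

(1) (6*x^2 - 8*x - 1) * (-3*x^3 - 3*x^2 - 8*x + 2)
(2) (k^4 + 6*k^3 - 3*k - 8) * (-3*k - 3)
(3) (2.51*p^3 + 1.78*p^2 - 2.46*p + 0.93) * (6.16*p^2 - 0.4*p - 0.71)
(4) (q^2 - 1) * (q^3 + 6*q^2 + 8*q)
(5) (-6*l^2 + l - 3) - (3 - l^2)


(1) = -18*x^5 + 6*x^4 - 21*x^3 + 79*x^2 - 8*x - 2
(2) = -3*k^5 - 21*k^4 - 18*k^3 + 9*k^2 + 33*k + 24
(3) = 15.4616*p^5 + 9.9608*p^4 - 17.6477*p^3 + 5.449*p^2 + 1.3746*p - 0.6603
(4) = q^5 + 6*q^4 + 7*q^3 - 6*q^2 - 8*q
(5) = -5*l^2 + l - 6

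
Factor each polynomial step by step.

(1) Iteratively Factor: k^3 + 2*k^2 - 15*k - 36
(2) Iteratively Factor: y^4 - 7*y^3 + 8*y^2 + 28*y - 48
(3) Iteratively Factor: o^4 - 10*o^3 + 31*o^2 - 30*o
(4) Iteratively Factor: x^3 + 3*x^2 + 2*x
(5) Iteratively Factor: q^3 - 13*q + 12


(1) = (k + 3)*(k^2 - k - 12) = (k - 4)*(k + 3)*(k + 3)
(2) = (y - 4)*(y^3 - 3*y^2 - 4*y + 12) = (y - 4)*(y - 2)*(y^2 - y - 6) = (y - 4)*(y - 3)*(y - 2)*(y + 2)
(3) = (o - 2)*(o^3 - 8*o^2 + 15*o) = o*(o - 2)*(o^2 - 8*o + 15) = o*(o - 5)*(o - 2)*(o - 3)
(4) = (x + 2)*(x^2 + x) = (x + 1)*(x + 2)*(x)
(5) = (q - 3)*(q^2 + 3*q - 4) = (q - 3)*(q + 4)*(q - 1)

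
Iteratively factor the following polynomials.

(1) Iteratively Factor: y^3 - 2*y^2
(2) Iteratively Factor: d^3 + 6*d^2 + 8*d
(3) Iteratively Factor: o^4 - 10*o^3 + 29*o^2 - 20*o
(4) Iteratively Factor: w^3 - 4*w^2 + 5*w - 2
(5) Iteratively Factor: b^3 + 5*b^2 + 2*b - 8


(1) = (y)*(y^2 - 2*y) = y^2*(y - 2)
(2) = (d + 4)*(d^2 + 2*d) = d*(d + 4)*(d + 2)
(3) = (o - 5)*(o^3 - 5*o^2 + 4*o) = (o - 5)*(o - 1)*(o^2 - 4*o) = o*(o - 5)*(o - 1)*(o - 4)
(4) = (w - 2)*(w^2 - 2*w + 1) = (w - 2)*(w - 1)*(w - 1)
(5) = (b + 2)*(b^2 + 3*b - 4) = (b - 1)*(b + 2)*(b + 4)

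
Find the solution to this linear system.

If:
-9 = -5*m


Then:
m = 9/5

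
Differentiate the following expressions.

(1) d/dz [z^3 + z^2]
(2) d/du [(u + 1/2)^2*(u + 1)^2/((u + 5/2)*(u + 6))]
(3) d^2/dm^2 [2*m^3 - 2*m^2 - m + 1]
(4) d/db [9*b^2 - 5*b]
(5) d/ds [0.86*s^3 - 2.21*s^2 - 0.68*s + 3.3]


(1) = z*(3*z + 2)
(2) = (16*u^5 + 228*u^4 + 888*u^3 + 1289*u^2 + 776*u + 163)/(2*(4*u^4 + 68*u^3 + 409*u^2 + 1020*u + 900))
(3) = 12*m - 4
(4) = 18*b - 5
(5) = 2.58*s^2 - 4.42*s - 0.68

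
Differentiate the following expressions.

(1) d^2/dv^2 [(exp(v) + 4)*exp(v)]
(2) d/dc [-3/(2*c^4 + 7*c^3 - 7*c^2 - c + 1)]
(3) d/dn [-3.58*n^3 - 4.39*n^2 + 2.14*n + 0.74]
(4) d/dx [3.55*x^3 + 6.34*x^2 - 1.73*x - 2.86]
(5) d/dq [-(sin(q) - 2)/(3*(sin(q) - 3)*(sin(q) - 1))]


(1) = 4*(exp(v) + 1)*exp(v)
(2) = 3*(8*c^3 + 21*c^2 - 14*c - 1)/(2*c^4 + 7*c^3 - 7*c^2 - c + 1)^2
(3) = -10.74*n^2 - 8.78*n + 2.14
(4) = 10.65*x^2 + 12.68*x - 1.73
(5) = (sin(q)^2 - 4*sin(q) + 5)*cos(q)/(3*(sin(q) - 3)^2*(sin(q) - 1)^2)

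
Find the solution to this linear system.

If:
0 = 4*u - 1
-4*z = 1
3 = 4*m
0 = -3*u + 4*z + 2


Then:
No Solution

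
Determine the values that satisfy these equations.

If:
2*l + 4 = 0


Then:
l = -2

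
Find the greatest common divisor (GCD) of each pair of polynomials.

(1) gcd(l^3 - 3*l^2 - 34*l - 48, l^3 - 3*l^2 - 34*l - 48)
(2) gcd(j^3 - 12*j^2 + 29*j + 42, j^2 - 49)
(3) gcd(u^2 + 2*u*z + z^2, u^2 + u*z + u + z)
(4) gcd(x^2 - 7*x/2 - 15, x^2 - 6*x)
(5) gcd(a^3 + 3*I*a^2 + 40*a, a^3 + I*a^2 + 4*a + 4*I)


(1) = l^3 - 3*l^2 - 34*l - 48
(2) = gcd((j - 7)*(j - 6)*(j + 1), (j - 7)*(j + 7)) = j - 7
(3) = gcd((u + z)^2, (u + 1)*(u + z)) = u + z
(4) = gcd((x - 6)*(x + 5/2), x*(x - 6)) = x - 6
(5) = 1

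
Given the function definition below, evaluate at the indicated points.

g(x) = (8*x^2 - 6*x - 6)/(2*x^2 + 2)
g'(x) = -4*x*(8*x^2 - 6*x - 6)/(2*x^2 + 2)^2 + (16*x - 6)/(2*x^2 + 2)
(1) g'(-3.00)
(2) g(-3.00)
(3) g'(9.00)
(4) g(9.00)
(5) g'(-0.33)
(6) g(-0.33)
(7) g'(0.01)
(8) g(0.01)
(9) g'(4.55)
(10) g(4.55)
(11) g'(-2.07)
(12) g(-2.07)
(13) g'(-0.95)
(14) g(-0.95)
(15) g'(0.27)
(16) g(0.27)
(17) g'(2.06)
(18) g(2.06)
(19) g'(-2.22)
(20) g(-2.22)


(1) = -0.18
(2) = 4.20
(3) = 0.05
(4) = 3.59
(5) = -5.93
(6) = -1.42
(7) = -2.86
(8) = -3.03
(9) = 0.26
(10) = 3.05
(11) = -0.68
(12) = 3.85
(13) = -3.76
(14) = 1.82
(15) = 0.87
(16) = -3.28
(17) = 1.40
(18) = 1.49
(19) = -0.55
(20) = 3.94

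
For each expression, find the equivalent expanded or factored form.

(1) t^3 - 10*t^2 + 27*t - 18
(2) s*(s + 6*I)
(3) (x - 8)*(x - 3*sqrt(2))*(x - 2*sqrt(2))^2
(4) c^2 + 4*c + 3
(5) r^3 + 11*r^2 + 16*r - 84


(1) = (t - 6)*(t - 3)*(t - 1)
(2) = s^2 + 6*I*s
(3) = x^4 - 7*sqrt(2)*x^3 - 8*x^3 + 32*x^2 + 56*sqrt(2)*x^2 - 256*x - 24*sqrt(2)*x + 192*sqrt(2)
(4) = (c + 1)*(c + 3)
(5) = (r - 2)*(r + 6)*(r + 7)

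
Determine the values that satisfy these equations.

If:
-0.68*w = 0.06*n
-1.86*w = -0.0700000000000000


Then:
n = -0.43
w = 0.04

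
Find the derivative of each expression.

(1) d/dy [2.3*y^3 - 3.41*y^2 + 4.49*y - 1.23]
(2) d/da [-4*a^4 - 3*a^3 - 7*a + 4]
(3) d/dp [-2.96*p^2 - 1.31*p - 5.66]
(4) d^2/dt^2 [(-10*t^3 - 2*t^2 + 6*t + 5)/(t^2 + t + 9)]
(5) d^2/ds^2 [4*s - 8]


(1) = 6.9*y^2 - 6.82*y + 4.49
(2) = -16*a^3 - 9*a^2 - 7
(3) = -5.92*p - 1.31
(4) = 2*(88*t^3 - 201*t^2 - 2577*t - 256)/(t^6 + 3*t^5 + 30*t^4 + 55*t^3 + 270*t^2 + 243*t + 729)
(5) = 0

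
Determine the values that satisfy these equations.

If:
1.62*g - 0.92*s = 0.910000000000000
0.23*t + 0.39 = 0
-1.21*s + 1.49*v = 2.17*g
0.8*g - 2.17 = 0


Then:
g = 2.71
s = 3.79
t = -1.70
v = 7.03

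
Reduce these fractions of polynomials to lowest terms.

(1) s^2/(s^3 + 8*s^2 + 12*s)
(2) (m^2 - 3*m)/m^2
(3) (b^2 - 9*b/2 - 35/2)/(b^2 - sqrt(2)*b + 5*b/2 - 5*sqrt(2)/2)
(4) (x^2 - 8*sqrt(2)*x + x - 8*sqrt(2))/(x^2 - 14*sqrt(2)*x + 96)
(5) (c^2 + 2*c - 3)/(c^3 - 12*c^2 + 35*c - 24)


(1) = s/(s^2 + 8*s + 12)
(2) = (m - 3)/m
(3) = (4*b - 28)/(4*b - 4*sqrt(2))
(4) = (x + 1)/(x - 6*sqrt(2))
(5) = (c + 3)/(c^2 - 11*c + 24)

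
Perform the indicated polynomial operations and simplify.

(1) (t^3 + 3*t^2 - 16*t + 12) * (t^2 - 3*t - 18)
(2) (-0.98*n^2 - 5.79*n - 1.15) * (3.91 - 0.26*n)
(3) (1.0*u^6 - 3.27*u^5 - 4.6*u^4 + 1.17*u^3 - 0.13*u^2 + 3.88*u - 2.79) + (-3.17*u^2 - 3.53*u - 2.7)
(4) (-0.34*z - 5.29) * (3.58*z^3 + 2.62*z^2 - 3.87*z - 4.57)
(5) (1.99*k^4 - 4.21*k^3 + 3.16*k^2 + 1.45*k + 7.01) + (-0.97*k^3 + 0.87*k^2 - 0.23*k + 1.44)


(1) = t^5 - 43*t^3 + 6*t^2 + 252*t - 216
(2) = 0.2548*n^3 - 2.3264*n^2 - 22.3399*n - 4.4965
(3) = 1.0*u^6 - 3.27*u^5 - 4.6*u^4 + 1.17*u^3 - 3.3*u^2 + 0.35*u - 5.49
(4) = -1.2172*z^4 - 19.829*z^3 - 12.544*z^2 + 22.0261*z + 24.1753
(5) = 1.99*k^4 - 5.18*k^3 + 4.03*k^2 + 1.22*k + 8.45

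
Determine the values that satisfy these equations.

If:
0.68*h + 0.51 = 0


Then:
h = -0.75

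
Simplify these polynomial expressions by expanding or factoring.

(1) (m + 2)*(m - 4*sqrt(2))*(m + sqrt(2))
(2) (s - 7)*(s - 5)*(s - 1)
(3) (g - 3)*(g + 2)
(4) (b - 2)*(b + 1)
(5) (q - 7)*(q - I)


(1) = m^3 - 3*sqrt(2)*m^2 + 2*m^2 - 6*sqrt(2)*m - 8*m - 16
(2) = s^3 - 13*s^2 + 47*s - 35
(3) = g^2 - g - 6
(4) = b^2 - b - 2
(5) = q^2 - 7*q - I*q + 7*I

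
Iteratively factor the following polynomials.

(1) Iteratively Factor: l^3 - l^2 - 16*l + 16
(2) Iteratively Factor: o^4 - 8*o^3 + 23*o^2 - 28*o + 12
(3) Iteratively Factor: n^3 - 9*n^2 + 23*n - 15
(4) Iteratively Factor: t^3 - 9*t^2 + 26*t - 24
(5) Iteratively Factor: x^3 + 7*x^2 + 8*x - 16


(1) = (l + 4)*(l^2 - 5*l + 4) = (l - 4)*(l + 4)*(l - 1)
(2) = (o - 2)*(o^3 - 6*o^2 + 11*o - 6) = (o - 2)^2*(o^2 - 4*o + 3) = (o - 2)^2*(o - 1)*(o - 3)
(3) = (n - 1)*(n^2 - 8*n + 15) = (n - 3)*(n - 1)*(n - 5)
(4) = (t - 3)*(t^2 - 6*t + 8) = (t - 3)*(t - 2)*(t - 4)
(5) = (x + 4)*(x^2 + 3*x - 4) = (x - 1)*(x + 4)*(x + 4)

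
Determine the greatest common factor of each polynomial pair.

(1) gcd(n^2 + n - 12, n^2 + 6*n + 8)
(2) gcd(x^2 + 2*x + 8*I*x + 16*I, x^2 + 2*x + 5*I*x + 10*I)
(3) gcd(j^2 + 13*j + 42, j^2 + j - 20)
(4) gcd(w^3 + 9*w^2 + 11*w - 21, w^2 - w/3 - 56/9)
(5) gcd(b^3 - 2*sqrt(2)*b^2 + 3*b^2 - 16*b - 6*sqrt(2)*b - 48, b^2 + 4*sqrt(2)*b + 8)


(1) = gcd((n - 3)*(n + 4), (n + 2)*(n + 4)) = n + 4
(2) = gcd((x + 2)*(x + 8*I), (x + 2)*(x + 5*I)) = x + 2
(3) = 1
(4) = gcd((w - 1)*(w + 3)*(w + 7), (w - 8/3)*(w + 7/3)) = 1
(5) = gcd((b + 3)*(b - 4*sqrt(2))*(b + 2*sqrt(2)), (b + 2*sqrt(2))^2) = b + 2*sqrt(2)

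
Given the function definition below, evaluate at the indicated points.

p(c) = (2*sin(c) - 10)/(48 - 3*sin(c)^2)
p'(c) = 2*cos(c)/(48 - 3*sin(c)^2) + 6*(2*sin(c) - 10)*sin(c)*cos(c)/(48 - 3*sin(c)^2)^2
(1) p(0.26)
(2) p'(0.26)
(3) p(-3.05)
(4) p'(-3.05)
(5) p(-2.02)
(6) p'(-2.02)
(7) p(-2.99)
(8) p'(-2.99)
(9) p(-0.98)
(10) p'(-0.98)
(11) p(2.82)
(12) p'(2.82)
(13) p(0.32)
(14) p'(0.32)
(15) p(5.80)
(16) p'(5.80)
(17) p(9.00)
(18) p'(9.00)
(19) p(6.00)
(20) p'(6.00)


(1) = -0.20
(2) = 0.03
(3) = -0.21
(4) = -0.04
(5) = -0.26
(6) = -0.03
(7) = -0.21
(8) = -0.05
(9) = -0.25
(10) = 0.04
(11) = -0.20
(12) = -0.03
(13) = -0.20
(14) = 0.03
(15) = -0.23
(16) = 0.05
(17) = -0.19
(18) = -0.03
(19) = -0.22
(20) = 0.05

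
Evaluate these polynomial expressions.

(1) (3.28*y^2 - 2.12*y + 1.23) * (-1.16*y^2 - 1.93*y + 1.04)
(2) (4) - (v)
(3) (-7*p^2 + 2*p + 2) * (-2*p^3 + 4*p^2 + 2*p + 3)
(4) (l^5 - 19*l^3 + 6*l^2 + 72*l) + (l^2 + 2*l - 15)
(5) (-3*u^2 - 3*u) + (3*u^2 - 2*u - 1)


(1) = -3.8048*y^4 - 3.8712*y^3 + 6.076*y^2 - 4.5787*y + 1.2792
(2) = 4 - v
(3) = 14*p^5 - 32*p^4 - 10*p^3 - 9*p^2 + 10*p + 6
(4) = l^5 - 19*l^3 + 7*l^2 + 74*l - 15
(5) = -5*u - 1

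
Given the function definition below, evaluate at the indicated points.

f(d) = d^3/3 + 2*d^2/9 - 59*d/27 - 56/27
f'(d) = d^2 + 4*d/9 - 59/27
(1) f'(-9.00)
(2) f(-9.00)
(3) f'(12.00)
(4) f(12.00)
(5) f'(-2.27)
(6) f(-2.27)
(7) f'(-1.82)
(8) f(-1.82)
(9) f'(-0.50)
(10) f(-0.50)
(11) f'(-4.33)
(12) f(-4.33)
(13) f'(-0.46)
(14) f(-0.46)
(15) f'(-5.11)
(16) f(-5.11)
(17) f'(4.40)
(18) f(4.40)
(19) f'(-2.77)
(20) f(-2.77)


(1) = 74.81
(2) = -207.41
(3) = 147.15
(4) = 579.70
(5) = 1.96
(6) = 0.13
(7) = 0.32
(8) = 0.63
(9) = -2.16
(10) = -0.97
(11) = 14.64
(12) = -15.51
(13) = -2.18
(14) = -1.05
(15) = 21.66
(16) = -29.58
(17) = 19.13
(18) = 21.01
(19) = 4.26
(20) = -1.40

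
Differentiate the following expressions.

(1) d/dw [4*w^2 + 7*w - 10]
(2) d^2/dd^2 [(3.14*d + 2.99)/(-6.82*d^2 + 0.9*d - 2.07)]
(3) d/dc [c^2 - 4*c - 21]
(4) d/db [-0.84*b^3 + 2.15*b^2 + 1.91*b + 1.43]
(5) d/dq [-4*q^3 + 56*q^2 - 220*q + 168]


(1) = 8*w + 7
(2) = (-(3.14*d + 2.99)*(13.64*d - 0.9)*(27.28*d - 1.8) + (128.4888*d + 35.1316)*(6.82*d^2 - 0.9*d + 2.07))/(6.82*d^2 - 0.9*d + 2.07)^3
(3) = 2*c - 4
(4) = -2.52*b^2 + 4.3*b + 1.91
(5) = -12*q^2 + 112*q - 220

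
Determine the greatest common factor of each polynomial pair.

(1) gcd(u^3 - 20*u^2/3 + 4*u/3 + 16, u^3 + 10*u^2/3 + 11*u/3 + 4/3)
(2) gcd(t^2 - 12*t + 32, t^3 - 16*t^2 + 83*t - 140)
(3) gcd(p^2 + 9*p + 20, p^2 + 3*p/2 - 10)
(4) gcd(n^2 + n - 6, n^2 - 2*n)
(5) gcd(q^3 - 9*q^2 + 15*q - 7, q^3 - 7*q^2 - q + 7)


(1) = u + 4/3
(2) = t - 4
(3) = gcd((p + 4)*(p + 5), (p - 5/2)*(p + 4)) = p + 4
(4) = n - 2
(5) = q^2 - 8*q + 7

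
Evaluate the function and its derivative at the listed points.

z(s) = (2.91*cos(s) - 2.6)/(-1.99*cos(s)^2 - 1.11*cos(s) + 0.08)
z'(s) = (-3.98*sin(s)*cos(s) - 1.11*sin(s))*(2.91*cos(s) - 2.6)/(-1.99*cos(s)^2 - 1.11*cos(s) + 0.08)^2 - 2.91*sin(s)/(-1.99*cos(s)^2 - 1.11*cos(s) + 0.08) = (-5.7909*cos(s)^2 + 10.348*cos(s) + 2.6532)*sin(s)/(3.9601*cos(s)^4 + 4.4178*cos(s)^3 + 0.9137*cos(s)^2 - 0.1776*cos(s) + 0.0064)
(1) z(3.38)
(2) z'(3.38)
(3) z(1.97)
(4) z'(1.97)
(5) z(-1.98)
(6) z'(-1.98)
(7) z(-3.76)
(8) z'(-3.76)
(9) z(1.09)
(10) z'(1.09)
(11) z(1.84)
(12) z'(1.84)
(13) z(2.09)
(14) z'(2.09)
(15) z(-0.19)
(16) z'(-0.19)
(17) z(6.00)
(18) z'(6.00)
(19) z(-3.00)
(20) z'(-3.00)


(1) = 7.53
(2) = 5.86
(3) = -17.70
(4) = -46.52
(5) = -18.19
(6) = 51.17
(7) = 14.76
(8) = -49.20
(9) = 1.46
(10) = 7.45
(11) = -14.39
(12) = -8.92
(13) = -28.72
(14) = -171.05
(15) = -0.09
(16) = -0.16
(17) = -0.07
(18) = -0.25
(19) = 7.10
(20) = 3.15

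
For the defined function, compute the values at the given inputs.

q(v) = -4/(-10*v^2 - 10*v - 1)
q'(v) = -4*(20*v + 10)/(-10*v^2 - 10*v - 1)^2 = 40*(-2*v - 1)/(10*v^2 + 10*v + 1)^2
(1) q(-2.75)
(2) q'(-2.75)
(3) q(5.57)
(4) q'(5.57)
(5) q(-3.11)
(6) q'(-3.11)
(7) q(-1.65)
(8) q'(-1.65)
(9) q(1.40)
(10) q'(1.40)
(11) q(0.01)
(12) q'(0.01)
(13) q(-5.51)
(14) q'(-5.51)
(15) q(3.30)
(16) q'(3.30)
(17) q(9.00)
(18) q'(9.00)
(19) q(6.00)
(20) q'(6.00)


(1) = 0.08
(2) = 0.07
(3) = 0.01
(4) = -0.00
(5) = 0.06
(6) = 0.05
(7) = 0.34
(8) = 0.67
(9) = 0.12
(10) = -0.13
(11) = 3.63
(12) = -33.66
(13) = 0.02
(14) = 0.01
(15) = 0.03
(16) = -0.01
(17) = 0.00
(18) = -0.00
(19) = 0.01
(20) = -0.00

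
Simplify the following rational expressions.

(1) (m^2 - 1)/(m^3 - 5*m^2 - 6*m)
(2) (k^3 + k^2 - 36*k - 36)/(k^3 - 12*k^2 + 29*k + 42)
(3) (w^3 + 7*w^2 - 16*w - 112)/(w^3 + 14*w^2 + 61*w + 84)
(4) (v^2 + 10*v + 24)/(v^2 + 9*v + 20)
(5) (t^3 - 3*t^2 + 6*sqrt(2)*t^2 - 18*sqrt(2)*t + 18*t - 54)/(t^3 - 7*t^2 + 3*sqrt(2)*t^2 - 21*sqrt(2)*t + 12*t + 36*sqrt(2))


(1) = (m - 1)/(m^2 - 6*m)
(2) = (k + 6)/(k - 7)
(3) = (w - 4)/(w + 3)
(4) = (v + 6)/(v + 5)
(5) = (t + 3*sqrt(2))/(t - 4)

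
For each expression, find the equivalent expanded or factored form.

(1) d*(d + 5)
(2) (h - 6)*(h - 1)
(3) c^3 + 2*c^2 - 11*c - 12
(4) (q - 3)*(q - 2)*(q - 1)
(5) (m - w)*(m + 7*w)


(1) = d^2 + 5*d
(2) = h^2 - 7*h + 6
(3) = (c - 3)*(c + 1)*(c + 4)
(4) = q^3 - 6*q^2 + 11*q - 6
(5) = m^2 + 6*m*w - 7*w^2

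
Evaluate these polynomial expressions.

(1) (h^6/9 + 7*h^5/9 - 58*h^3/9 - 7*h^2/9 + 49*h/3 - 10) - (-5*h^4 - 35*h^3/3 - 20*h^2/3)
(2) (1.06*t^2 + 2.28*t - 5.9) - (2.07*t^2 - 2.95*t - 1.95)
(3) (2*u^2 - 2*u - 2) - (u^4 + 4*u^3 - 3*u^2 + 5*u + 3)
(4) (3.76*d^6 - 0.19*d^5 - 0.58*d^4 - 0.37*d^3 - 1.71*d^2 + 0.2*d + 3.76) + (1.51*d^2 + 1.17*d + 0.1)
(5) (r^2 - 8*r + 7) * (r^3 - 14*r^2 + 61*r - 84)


(1) = h^6/9 + 7*h^5/9 + 5*h^4 + 47*h^3/9 + 53*h^2/9 + 49*h/3 - 10
(2) = -1.01*t^2 + 5.23*t - 3.95
(3) = -u^4 - 4*u^3 + 5*u^2 - 7*u - 5
(4) = 3.76*d^6 - 0.19*d^5 - 0.58*d^4 - 0.37*d^3 - 0.2*d^2 + 1.37*d + 3.86
(5) = r^5 - 22*r^4 + 180*r^3 - 670*r^2 + 1099*r - 588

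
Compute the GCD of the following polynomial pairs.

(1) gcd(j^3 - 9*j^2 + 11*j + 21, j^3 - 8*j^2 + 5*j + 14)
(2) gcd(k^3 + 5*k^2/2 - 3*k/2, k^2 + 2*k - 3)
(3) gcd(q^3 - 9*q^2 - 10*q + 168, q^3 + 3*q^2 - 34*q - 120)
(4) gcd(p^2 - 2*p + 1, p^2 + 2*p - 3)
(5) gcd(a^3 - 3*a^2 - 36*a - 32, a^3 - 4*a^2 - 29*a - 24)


(1) = j^2 - 6*j - 7
(2) = k + 3
(3) = q^2 - 2*q - 24
(4) = p - 1
(5) = gcd((a - 8)*(a + 1)*(a + 4), (a - 8)*(a + 1)*(a + 3)) = a^2 - 7*a - 8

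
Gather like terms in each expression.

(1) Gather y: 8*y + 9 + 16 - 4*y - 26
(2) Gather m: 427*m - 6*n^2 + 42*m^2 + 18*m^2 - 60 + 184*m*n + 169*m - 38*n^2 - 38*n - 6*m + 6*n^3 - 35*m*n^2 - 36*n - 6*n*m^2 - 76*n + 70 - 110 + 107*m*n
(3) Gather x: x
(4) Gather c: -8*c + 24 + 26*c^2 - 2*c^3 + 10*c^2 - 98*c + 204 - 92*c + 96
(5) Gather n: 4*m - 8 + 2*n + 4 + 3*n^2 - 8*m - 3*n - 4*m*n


(1) = 4*y - 1
(2) = m^2*(60 - 6*n) + m*(-35*n^2 + 291*n + 590) + 6*n^3 - 44*n^2 - 150*n - 100
(3) = x
(4) = -2*c^3 + 36*c^2 - 198*c + 324
(5) = -4*m + 3*n^2 + n*(-4*m - 1) - 4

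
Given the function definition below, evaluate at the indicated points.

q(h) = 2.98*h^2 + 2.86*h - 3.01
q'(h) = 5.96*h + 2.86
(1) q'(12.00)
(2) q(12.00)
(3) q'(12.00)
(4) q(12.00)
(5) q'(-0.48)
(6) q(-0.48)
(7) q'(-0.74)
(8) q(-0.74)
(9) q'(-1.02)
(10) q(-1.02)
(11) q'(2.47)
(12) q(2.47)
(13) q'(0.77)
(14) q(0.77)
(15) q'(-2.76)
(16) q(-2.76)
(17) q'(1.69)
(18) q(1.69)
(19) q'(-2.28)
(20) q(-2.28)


(1) = 74.38
(2) = 460.43
(3) = 74.38
(4) = 460.43
(5) = -0.00
(6) = -3.70
(7) = -1.55
(8) = -3.49
(9) = -3.22
(10) = -2.83
(11) = 17.58
(12) = 22.23
(13) = 7.45
(14) = 0.96
(15) = -13.59
(16) = 11.80
(17) = 12.93
(18) = 10.33
(19) = -10.73
(20) = 5.96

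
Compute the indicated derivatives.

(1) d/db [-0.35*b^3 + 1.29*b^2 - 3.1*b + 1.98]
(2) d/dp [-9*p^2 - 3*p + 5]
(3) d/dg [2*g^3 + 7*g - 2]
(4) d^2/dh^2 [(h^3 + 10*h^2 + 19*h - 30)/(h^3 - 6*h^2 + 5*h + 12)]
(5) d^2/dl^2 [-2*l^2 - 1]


(1) = -1.05*b^2 + 2.58*b - 3.1
(2) = -18*p - 3
(3) = 6*g^2 + 7
(4) = 4*(8*h^6 + 21*h^5 - 372*h^4 + 793*h^3 - 1359*h^2 + 4158*h - 1305)/(h^9 - 18*h^8 + 123*h^7 - 360*h^6 + 183*h^5 + 1206*h^4 - 1603*h^3 - 1692*h^2 + 2160*h + 1728)
(5) = -4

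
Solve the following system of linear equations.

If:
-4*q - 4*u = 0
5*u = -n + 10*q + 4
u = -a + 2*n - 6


Then:
a = 2 - 31*u
n = 4 - 15*u
q = -u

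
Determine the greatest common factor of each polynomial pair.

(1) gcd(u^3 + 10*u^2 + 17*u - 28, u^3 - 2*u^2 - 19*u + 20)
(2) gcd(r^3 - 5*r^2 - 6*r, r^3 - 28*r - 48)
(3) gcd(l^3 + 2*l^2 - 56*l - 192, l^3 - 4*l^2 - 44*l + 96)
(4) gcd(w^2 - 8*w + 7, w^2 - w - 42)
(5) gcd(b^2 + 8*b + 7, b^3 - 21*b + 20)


(1) = u^2 + 3*u - 4
(2) = gcd(r*(r - 6)*(r + 1), (r - 6)*(r + 2)*(r + 4)) = r - 6
(3) = gcd((l - 8)*(l + 4)*(l + 6), (l - 8)*(l - 2)*(l + 6)) = l^2 - 2*l - 48
(4) = w - 7
(5) = gcd((b + 1)*(b + 7), (b - 4)*(b - 1)*(b + 5)) = 1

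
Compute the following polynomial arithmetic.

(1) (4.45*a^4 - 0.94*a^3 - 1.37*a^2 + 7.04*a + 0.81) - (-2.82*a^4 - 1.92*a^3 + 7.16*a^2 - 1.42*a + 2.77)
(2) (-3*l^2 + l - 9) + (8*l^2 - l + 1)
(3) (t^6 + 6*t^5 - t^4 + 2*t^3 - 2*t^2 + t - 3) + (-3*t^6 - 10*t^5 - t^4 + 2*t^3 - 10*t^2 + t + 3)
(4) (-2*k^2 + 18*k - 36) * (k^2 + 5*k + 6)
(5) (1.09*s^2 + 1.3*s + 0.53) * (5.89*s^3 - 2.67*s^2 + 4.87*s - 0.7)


(1) = 7.27*a^4 + 0.98*a^3 - 8.53*a^2 + 8.46*a - 1.96
(2) = 5*l^2 - 8
(3) = -2*t^6 - 4*t^5 - 2*t^4 + 4*t^3 - 12*t^2 + 2*t
(4) = -2*k^4 + 8*k^3 + 42*k^2 - 72*k - 216
(5) = 6.4201*s^5 + 4.7467*s^4 + 4.959*s^3 + 4.1529*s^2 + 1.6711*s - 0.371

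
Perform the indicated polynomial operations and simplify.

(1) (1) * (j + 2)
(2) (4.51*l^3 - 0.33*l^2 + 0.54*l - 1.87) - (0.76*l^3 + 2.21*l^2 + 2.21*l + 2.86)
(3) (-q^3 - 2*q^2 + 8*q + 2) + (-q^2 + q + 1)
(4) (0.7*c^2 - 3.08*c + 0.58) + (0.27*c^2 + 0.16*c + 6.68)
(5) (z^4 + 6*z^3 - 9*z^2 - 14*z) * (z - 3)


(1) = j + 2
(2) = 3.75*l^3 - 2.54*l^2 - 1.67*l - 4.73
(3) = -q^3 - 3*q^2 + 9*q + 3
(4) = 0.97*c^2 - 2.92*c + 7.26
(5) = z^5 + 3*z^4 - 27*z^3 + 13*z^2 + 42*z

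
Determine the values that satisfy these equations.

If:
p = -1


Then:
p = -1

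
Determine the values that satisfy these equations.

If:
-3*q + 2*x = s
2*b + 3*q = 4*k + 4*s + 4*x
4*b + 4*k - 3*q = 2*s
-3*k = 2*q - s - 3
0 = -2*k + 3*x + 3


Then:
b = -624/515
k = 381/515
q = -24/515
s = -90/103
x = -261/515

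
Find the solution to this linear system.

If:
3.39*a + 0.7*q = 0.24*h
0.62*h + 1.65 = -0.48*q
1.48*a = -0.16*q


Then:
a = 0.13
h = -1.71
q = -1.23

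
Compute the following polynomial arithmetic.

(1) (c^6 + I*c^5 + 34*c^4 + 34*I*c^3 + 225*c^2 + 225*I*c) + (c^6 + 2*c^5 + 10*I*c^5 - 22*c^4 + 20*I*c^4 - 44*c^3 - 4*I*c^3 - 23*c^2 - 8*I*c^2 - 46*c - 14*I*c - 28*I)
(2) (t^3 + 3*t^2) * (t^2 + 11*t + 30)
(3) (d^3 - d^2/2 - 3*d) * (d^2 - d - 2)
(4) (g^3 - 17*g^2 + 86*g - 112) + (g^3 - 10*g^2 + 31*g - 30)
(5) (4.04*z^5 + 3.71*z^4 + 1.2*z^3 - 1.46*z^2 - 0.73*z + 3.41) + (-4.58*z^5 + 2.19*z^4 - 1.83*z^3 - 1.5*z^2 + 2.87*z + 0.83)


(1) = 2*c^6 + 2*c^5 + 11*I*c^5 + 12*c^4 + 20*I*c^4 - 44*c^3 + 30*I*c^3 + 202*c^2 - 8*I*c^2 - 46*c + 211*I*c - 28*I
(2) = t^5 + 14*t^4 + 63*t^3 + 90*t^2
(3) = d^5 - 3*d^4/2 - 9*d^3/2 + 4*d^2 + 6*d
(4) = 2*g^3 - 27*g^2 + 117*g - 142
(5) = -0.54*z^5 + 5.9*z^4 - 0.63*z^3 - 2.96*z^2 + 2.14*z + 4.24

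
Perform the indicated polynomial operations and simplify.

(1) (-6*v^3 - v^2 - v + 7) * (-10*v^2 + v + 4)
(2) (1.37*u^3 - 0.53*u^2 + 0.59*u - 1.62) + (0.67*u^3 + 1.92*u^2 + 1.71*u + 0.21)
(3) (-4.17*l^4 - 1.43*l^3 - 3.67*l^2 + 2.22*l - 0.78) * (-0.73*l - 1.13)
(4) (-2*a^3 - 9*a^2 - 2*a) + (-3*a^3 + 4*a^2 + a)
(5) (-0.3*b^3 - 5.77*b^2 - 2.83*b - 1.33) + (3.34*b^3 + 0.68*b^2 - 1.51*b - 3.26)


(1) = 60*v^5 + 4*v^4 - 15*v^3 - 75*v^2 + 3*v + 28
(2) = 2.04*u^3 + 1.39*u^2 + 2.3*u - 1.41
(3) = 3.0441*l^5 + 5.756*l^4 + 4.295*l^3 + 2.5265*l^2 - 1.9392*l + 0.8814
(4) = -5*a^3 - 5*a^2 - a
(5) = 3.04*b^3 - 5.09*b^2 - 4.34*b - 4.59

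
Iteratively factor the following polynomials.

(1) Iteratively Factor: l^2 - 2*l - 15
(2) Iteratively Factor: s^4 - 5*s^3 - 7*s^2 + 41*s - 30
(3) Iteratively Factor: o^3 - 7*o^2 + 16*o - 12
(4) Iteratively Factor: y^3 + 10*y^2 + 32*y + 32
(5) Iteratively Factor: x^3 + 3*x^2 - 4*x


(1) = (l - 5)*(l + 3)
(2) = (s - 5)*(s^3 - 7*s + 6) = (s - 5)*(s + 3)*(s^2 - 3*s + 2) = (s - 5)*(s - 2)*(s + 3)*(s - 1)
(3) = (o - 2)*(o^2 - 5*o + 6) = (o - 2)^2*(o - 3)
(4) = (y + 2)*(y^2 + 8*y + 16) = (y + 2)*(y + 4)*(y + 4)
(5) = (x)*(x^2 + 3*x - 4) = x*(x - 1)*(x + 4)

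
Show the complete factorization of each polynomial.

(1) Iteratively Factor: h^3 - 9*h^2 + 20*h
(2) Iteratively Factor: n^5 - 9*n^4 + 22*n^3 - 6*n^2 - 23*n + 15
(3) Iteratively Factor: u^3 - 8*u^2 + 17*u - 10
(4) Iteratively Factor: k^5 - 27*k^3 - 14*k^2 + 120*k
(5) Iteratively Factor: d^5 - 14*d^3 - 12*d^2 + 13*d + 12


(1) = (h - 4)*(h^2 - 5*h) = (h - 5)*(h - 4)*(h)
(2) = (n - 1)*(n^4 - 8*n^3 + 14*n^2 + 8*n - 15) = (n - 5)*(n - 1)*(n^3 - 3*n^2 - n + 3) = (n - 5)*(n - 3)*(n - 1)*(n^2 - 1) = (n - 5)*(n - 3)*(n - 1)*(n + 1)*(n - 1)
(3) = (u - 5)*(u^2 - 3*u + 2) = (u - 5)*(u - 2)*(u - 1)
(4) = (k - 2)*(k^4 + 2*k^3 - 23*k^2 - 60*k) = (k - 2)*(k + 4)*(k^3 - 2*k^2 - 15*k) = (k - 2)*(k + 3)*(k + 4)*(k^2 - 5*k) = (k - 5)*(k - 2)*(k + 3)*(k + 4)*(k)
(5) = (d + 3)*(d^4 - 3*d^3 - 5*d^2 + 3*d + 4) = (d + 1)*(d + 3)*(d^3 - 4*d^2 - d + 4) = (d + 1)^2*(d + 3)*(d^2 - 5*d + 4) = (d - 1)*(d + 1)^2*(d + 3)*(d - 4)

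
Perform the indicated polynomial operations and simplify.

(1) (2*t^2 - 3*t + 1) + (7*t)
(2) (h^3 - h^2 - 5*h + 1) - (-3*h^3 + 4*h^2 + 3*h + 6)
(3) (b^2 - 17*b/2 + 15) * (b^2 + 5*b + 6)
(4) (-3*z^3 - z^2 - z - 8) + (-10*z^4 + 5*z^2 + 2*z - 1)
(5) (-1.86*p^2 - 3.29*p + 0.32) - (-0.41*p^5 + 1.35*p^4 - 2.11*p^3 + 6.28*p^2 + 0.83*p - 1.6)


(1) = 2*t^2 + 4*t + 1
(2) = 4*h^3 - 5*h^2 - 8*h - 5
(3) = b^4 - 7*b^3/2 - 43*b^2/2 + 24*b + 90
(4) = -10*z^4 - 3*z^3 + 4*z^2 + z - 9
(5) = 0.41*p^5 - 1.35*p^4 + 2.11*p^3 - 8.14*p^2 - 4.12*p + 1.92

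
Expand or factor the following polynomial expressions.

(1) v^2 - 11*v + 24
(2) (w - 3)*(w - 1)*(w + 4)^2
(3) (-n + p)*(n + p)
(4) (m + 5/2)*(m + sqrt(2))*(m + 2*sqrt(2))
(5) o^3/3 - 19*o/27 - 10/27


(1) = (v - 8)*(v - 3)
(2) = w^4 + 4*w^3 - 13*w^2 - 40*w + 48
(3) = -n^2 + p^2
(4) = m^3 + 5*m^2/2 + 3*sqrt(2)*m^2 + 4*m + 15*sqrt(2)*m/2 + 10
(5) = (o/3 + 1/3)*(o - 5/3)*(o + 2/3)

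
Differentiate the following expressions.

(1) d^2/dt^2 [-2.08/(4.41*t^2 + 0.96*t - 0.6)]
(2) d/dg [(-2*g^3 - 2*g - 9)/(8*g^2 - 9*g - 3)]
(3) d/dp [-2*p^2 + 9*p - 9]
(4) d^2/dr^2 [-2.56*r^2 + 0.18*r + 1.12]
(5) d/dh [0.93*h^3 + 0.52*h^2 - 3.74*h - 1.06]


(1) = (80.904096*t^2 + 17.611776*t - 2.08*(8.82*t + 0.96)*(17.64*t + 1.92) - 11.00736)/(4.41*t^2 + 0.96*t - 0.6)^3
(2) = (-16*g^4 + 36*g^3 + 34*g^2 + 144*g - 75)/(64*g^4 - 144*g^3 + 33*g^2 + 54*g + 9)
(3) = 9 - 4*p
(4) = -5.12000000000000
(5) = 2.79*h^2 + 1.04*h - 3.74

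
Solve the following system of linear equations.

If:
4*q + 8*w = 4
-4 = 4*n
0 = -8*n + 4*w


Then:
n = -1
q = 5
w = -2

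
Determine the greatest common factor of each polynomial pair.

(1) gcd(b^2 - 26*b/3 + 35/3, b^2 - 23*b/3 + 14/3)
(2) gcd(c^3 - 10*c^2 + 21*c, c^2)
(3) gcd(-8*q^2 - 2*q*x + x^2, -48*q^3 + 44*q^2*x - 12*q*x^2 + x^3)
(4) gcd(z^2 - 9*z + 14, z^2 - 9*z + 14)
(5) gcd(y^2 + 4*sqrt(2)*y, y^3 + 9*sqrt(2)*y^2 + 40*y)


(1) = gcd((b - 7)*(b - 5/3), (b - 7)*(b - 2/3)) = b - 7
(2) = c
(3) = gcd((-4*q + x)*(2*q + x), (-6*q + x)*(-4*q + x)*(-2*q + x)) = -4*q + x
(4) = z^2 - 9*z + 14
(5) = y^2 + 4*sqrt(2)*y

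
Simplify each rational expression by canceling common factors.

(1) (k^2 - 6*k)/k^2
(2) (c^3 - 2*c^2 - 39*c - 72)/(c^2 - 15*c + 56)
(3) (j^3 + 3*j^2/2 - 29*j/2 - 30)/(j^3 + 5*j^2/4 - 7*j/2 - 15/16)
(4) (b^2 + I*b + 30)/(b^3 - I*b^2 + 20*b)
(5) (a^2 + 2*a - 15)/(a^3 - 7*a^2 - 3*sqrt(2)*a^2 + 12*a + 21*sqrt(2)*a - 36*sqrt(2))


(1) = (k - 6)/k
(2) = (c^2 + 6*c + 9)/(c - 7)
(3) = (8*j^2 - 8*j - 96)/(8*j^2 - 10*j - 3)
(4) = (b + 6*I)/(b^2 + 4*I*b)
(5) = (a + 5)/(a^2 + a*(-3*sqrt(2) - 4) + 12*sqrt(2))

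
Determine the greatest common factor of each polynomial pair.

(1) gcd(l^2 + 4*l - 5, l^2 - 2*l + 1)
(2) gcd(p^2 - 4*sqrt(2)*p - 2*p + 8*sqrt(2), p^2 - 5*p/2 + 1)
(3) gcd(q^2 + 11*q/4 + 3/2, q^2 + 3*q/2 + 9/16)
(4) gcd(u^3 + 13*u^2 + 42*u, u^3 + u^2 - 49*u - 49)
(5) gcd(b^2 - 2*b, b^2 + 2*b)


(1) = gcd((l - 1)*(l + 5), (l - 1)^2) = l - 1
(2) = p - 2
(3) = q + 3/4
(4) = u + 7
(5) = gcd(b*(b - 2), b*(b + 2)) = b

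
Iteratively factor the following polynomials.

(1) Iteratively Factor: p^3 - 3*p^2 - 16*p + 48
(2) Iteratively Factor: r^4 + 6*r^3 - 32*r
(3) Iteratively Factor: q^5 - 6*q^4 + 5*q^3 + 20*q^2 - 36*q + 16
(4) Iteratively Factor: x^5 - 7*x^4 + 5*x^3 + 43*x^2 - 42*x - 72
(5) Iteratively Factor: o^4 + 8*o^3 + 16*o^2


(1) = (p - 3)*(p^2 - 16) = (p - 4)*(p - 3)*(p + 4)
(2) = (r + 4)*(r^3 + 2*r^2 - 8*r) = (r - 2)*(r + 4)*(r^2 + 4*r) = r*(r - 2)*(r + 4)*(r + 4)
(3) = (q + 2)*(q^4 - 8*q^3 + 21*q^2 - 22*q + 8) = (q - 1)*(q + 2)*(q^3 - 7*q^2 + 14*q - 8) = (q - 2)*(q - 1)*(q + 2)*(q^2 - 5*q + 4) = (q - 2)*(q - 1)^2*(q + 2)*(q - 4)
(4) = (x - 4)*(x^4 - 3*x^3 - 7*x^2 + 15*x + 18) = (x - 4)*(x - 3)*(x^3 - 7*x - 6) = (x - 4)*(x - 3)*(x + 2)*(x^2 - 2*x - 3) = (x - 4)*(x - 3)^2*(x + 2)*(x + 1)
(5) = (o + 4)*(o^3 + 4*o^2) = (o + 4)^2*(o^2) = o*(o + 4)^2*(o)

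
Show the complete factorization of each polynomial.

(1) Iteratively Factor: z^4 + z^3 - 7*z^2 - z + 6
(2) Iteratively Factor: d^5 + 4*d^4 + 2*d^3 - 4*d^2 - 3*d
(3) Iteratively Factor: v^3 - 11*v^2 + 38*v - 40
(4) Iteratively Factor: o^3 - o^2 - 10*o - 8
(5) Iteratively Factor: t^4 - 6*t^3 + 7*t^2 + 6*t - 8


(1) = (z + 1)*(z^3 - 7*z + 6) = (z + 1)*(z + 3)*(z^2 - 3*z + 2) = (z - 1)*(z + 1)*(z + 3)*(z - 2)
(2) = (d + 1)*(d^4 + 3*d^3 - d^2 - 3*d) = (d - 1)*(d + 1)*(d^3 + 4*d^2 + 3*d) = (d - 1)*(d + 1)*(d + 3)*(d^2 + d) = (d - 1)*(d + 1)^2*(d + 3)*(d)
(3) = (v - 5)*(v^2 - 6*v + 8) = (v - 5)*(v - 4)*(v - 2)
(4) = (o - 4)*(o^2 + 3*o + 2) = (o - 4)*(o + 1)*(o + 2)
(5) = (t - 2)*(t^3 - 4*t^2 - t + 4) = (t - 2)*(t - 1)*(t^2 - 3*t - 4) = (t - 4)*(t - 2)*(t - 1)*(t + 1)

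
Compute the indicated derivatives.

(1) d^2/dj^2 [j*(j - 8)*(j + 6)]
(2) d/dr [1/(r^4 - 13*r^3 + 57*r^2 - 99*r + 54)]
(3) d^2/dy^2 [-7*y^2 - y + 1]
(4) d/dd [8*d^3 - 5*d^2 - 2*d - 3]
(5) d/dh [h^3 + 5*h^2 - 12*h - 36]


(1) = 6*j - 4
(2) = (-4*r^3 + 39*r^2 - 114*r + 99)/(r^4 - 13*r^3 + 57*r^2 - 99*r + 54)^2
(3) = -14
(4) = 24*d^2 - 10*d - 2
(5) = 3*h^2 + 10*h - 12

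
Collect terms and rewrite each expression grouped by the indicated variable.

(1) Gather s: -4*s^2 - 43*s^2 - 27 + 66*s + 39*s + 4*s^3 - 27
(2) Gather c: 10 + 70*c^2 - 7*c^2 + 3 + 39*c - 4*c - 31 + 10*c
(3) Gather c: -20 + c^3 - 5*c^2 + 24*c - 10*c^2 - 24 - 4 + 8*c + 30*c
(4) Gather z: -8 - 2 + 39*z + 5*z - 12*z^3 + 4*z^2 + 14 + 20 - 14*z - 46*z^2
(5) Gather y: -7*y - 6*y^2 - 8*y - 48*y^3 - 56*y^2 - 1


(1) = 4*s^3 - 47*s^2 + 105*s - 54
(2) = 63*c^2 + 45*c - 18
(3) = c^3 - 15*c^2 + 62*c - 48
(4) = -12*z^3 - 42*z^2 + 30*z + 24
(5) = -48*y^3 - 62*y^2 - 15*y - 1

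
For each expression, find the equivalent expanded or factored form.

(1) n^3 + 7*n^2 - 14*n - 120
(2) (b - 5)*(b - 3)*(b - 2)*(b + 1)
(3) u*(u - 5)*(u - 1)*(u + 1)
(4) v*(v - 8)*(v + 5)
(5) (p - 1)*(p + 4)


(1) = (n - 4)*(n + 5)*(n + 6)
(2) = b^4 - 9*b^3 + 21*b^2 + b - 30
(3) = u^4 - 5*u^3 - u^2 + 5*u
(4) = v^3 - 3*v^2 - 40*v
(5) = p^2 + 3*p - 4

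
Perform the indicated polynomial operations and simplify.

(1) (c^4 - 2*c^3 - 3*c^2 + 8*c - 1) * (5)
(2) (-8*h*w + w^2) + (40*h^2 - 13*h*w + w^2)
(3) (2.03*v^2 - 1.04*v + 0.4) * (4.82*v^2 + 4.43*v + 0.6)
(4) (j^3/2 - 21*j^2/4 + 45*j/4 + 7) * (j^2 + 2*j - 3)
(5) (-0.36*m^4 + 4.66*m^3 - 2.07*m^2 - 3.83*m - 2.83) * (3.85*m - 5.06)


(1) = 5*c^4 - 10*c^3 - 15*c^2 + 40*c - 5
(2) = 40*h^2 - 21*h*w + 2*w^2
(3) = 9.7846*v^4 + 3.9801*v^3 - 1.4612*v^2 + 1.148*v + 0.24
(4) = j^5/2 - 17*j^4/4 - 3*j^3/4 + 181*j^2/4 - 79*j/4 - 21
(5) = -1.386*m^5 + 19.7626*m^4 - 31.5491*m^3 - 4.2713*m^2 + 8.4843*m + 14.3198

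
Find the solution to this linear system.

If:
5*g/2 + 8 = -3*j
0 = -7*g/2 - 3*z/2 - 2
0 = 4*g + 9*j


Then:
g = -48/7
j = 64/21
z = 44/3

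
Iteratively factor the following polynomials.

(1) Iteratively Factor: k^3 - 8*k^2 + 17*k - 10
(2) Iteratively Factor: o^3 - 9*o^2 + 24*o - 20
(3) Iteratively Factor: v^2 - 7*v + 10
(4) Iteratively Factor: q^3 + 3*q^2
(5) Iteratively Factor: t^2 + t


(1) = (k - 1)*(k^2 - 7*k + 10) = (k - 2)*(k - 1)*(k - 5)
(2) = (o - 2)*(o^2 - 7*o + 10) = (o - 5)*(o - 2)*(o - 2)
(3) = (v - 5)*(v - 2)
(4) = (q)*(q^2 + 3*q) = q^2*(q + 3)
(5) = (t)*(t + 1)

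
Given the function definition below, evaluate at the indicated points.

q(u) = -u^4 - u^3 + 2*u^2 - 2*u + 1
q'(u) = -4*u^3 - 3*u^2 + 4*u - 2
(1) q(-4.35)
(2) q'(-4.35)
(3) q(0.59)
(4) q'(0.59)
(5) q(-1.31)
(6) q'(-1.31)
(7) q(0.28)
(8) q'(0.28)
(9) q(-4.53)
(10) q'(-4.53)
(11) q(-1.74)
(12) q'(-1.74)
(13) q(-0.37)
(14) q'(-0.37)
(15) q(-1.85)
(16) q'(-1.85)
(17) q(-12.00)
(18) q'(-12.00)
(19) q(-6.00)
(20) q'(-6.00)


(1) = -228.20
(2) = 253.08
(3) = 0.19
(4) = -1.51
(5) = 6.36
(6) = -3.40
(7) = 0.57
(8) = -1.20
(9) = -277.05
(10) = 290.16
(11) = 6.64
(12) = 3.03
(13) = 2.05
(14) = -3.69
(15) = 6.16
(16) = 5.66
(17) = -18695.00
(18) = 6430.00
(19) = -995.00
(20) = 730.00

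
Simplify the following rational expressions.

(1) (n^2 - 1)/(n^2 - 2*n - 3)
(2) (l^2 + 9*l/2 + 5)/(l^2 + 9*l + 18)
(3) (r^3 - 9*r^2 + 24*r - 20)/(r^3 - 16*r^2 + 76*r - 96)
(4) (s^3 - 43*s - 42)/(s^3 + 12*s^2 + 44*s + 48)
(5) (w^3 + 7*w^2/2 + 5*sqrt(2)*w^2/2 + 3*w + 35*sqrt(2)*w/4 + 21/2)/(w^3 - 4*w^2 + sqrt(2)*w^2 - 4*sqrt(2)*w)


(1) = (n - 1)/(n - 3)
(2) = (2*l^2 + 9*l + 10)/(2*l^2 + 18*l + 36)
(3) = (r^2 - 7*r + 10)/(r^2 - 14*r + 48)
(4) = (s^2 - 6*s - 7)/(s^2 + 6*s + 8)
(5) = (4*w^2 + w*(6*sqrt(2) + 14) + 21*sqrt(2))/(4*w^2 - 16*w)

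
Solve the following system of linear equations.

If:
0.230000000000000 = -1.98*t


Then:
t = -0.12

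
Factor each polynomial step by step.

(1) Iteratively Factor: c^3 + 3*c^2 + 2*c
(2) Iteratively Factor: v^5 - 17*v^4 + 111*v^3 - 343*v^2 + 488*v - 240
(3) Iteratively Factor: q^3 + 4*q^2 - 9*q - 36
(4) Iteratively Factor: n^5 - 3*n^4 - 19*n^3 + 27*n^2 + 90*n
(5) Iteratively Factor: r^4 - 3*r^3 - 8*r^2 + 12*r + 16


(1) = (c)*(c^2 + 3*c + 2) = c*(c + 2)*(c + 1)
(2) = (v - 3)*(v^4 - 14*v^3 + 69*v^2 - 136*v + 80) = (v - 4)*(v - 3)*(v^3 - 10*v^2 + 29*v - 20) = (v - 5)*(v - 4)*(v - 3)*(v^2 - 5*v + 4) = (v - 5)*(v - 4)^2*(v - 3)*(v - 1)
(3) = (q + 4)*(q^2 - 9) = (q - 3)*(q + 4)*(q + 3)
(4) = (n)*(n^4 - 3*n^3 - 19*n^2 + 27*n + 90) = n*(n + 2)*(n^3 - 5*n^2 - 9*n + 45) = n*(n + 2)*(n + 3)*(n^2 - 8*n + 15) = n*(n - 3)*(n + 2)*(n + 3)*(n - 5)
(5) = (r - 4)*(r^3 + r^2 - 4*r - 4) = (r - 4)*(r - 2)*(r^2 + 3*r + 2) = (r - 4)*(r - 2)*(r + 1)*(r + 2)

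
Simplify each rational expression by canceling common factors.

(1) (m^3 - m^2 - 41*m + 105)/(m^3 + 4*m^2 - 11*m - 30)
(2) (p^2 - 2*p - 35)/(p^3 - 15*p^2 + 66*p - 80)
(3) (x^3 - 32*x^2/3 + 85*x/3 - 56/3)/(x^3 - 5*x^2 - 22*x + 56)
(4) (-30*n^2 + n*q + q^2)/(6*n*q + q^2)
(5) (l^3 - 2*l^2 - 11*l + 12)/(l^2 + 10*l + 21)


(1) = (m^2 + 2*m - 35)/(m^2 + 7*m + 10)
(2) = (p^2 - 2*p - 35)/(p^3 - 15*p^2 + 66*p - 80)
(3) = (3*x^2 - 11*x + 8)/(3*x^2 + 6*x - 24)
(4) = (-5*n + q)/q
(5) = (l^2 - 5*l + 4)/(l + 7)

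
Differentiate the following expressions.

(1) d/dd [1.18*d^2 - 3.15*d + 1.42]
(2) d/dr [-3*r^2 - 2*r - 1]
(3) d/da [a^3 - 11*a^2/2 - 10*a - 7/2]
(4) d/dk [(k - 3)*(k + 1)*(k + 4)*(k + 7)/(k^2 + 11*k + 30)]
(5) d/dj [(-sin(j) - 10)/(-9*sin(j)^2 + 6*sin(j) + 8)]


(1) = 2.36*d - 3.15
(2) = -6*r - 2
(3) = 3*a^2 - 11*a - 10
(4) = 2*(k^5 + 21*k^4 + 159*k^3 + 466*k^2 + 174*k - 873)/(k^4 + 22*k^3 + 181*k^2 + 660*k + 900)
(5) = (-9*sin(j)^2 - 180*sin(j) + 52)*cos(j)/((3*sin(j) - 4)^2*(3*sin(j) + 2)^2)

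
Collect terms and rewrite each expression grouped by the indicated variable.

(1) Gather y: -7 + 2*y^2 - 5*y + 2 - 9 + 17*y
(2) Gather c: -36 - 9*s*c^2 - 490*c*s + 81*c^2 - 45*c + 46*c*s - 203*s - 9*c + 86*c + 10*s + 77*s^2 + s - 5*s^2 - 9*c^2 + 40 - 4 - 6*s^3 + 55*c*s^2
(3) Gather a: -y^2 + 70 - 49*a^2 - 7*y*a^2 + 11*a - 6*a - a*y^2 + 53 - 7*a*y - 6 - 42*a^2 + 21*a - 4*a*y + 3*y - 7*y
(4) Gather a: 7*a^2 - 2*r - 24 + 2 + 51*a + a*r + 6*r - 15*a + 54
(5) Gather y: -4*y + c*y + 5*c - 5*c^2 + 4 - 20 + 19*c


(1) = 2*y^2 + 12*y - 14
(2) = c^2*(72 - 9*s) + c*(55*s^2 - 444*s + 32) - 6*s^3 + 72*s^2 - 192*s
(3) = a^2*(-7*y - 91) + a*(-y^2 - 11*y + 26) - y^2 - 4*y + 117
(4) = 7*a^2 + a*(r + 36) + 4*r + 32
(5) = -5*c^2 + 24*c + y*(c - 4) - 16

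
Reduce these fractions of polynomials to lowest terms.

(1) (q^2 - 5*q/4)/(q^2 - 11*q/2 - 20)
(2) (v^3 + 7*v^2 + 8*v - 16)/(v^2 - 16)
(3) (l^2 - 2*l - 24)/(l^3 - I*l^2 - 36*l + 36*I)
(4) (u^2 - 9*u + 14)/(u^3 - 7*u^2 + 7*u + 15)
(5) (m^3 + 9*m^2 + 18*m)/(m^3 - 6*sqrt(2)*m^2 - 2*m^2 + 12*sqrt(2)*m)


(1) = (4*q^2 - 5*q)/(4*q^2 - 22*q - 80)
(2) = (v^2 + 3*v - 4)/(v - 4)
(3) = (l + 4)/(l^2 + l*(6 - I) - 6*I)
(4) = (u^2 - 9*u + 14)/(u^3 - 7*u^2 + 7*u + 15)
(5) = (m^2 + 9*m + 18)/(m^2 + m*(-6*sqrt(2) - 2) + 12*sqrt(2))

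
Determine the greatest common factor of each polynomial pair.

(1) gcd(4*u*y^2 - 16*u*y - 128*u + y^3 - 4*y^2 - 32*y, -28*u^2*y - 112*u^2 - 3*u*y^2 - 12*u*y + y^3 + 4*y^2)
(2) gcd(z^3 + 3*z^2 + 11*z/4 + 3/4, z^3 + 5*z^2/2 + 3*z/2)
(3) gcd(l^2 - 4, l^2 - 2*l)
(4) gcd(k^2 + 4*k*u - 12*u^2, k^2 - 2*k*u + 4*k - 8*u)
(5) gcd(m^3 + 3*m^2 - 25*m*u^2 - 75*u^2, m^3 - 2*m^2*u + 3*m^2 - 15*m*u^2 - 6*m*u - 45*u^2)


(1) = gcd((4*u + y)*(y - 8)*(y + 4), (-7*u + y)*(4*u + y)*(y + 4)) = 4*u*y + 16*u + y^2 + 4*y
(2) = gcd((z + 1/2)*(z + 1)*(z + 3/2), z*(z + 1)*(z + 3/2)) = z^2 + 5*z/2 + 3/2
(3) = l - 2
(4) = -k + 2*u
(5) = gcd((m + 3)*(m - 5*u)*(m + 5*u), (m + 3)*(m - 5*u)*(m + 3*u)) = -m^2 + 5*m*u - 3*m + 15*u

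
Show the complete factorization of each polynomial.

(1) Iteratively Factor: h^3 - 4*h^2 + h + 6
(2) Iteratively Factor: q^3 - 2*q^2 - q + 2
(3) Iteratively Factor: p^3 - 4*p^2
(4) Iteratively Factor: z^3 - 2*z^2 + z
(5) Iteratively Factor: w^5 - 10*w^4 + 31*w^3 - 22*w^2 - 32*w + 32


(1) = (h + 1)*(h^2 - 5*h + 6) = (h - 3)*(h + 1)*(h - 2)
(2) = (q - 2)*(q^2 - 1) = (q - 2)*(q + 1)*(q - 1)
(3) = (p)*(p^2 - 4*p) = p*(p - 4)*(p)
(4) = (z - 1)*(z^2 - z) = (z - 1)^2*(z)
(5) = (w - 1)*(w^4 - 9*w^3 + 22*w^2 - 32) = (w - 4)*(w - 1)*(w^3 - 5*w^2 + 2*w + 8) = (w - 4)^2*(w - 1)*(w^2 - w - 2) = (w - 4)^2*(w - 1)*(w + 1)*(w - 2)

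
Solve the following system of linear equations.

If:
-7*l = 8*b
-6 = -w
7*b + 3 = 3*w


Then:
b = 15/7
l = -120/49
w = 6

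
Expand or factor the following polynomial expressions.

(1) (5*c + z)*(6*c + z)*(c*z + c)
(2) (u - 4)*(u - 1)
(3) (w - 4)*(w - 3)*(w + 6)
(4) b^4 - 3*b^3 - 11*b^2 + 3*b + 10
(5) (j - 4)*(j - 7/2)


(1) = 30*c^3*z + 30*c^3 + 11*c^2*z^2 + 11*c^2*z + c*z^3 + c*z^2
(2) = u^2 - 5*u + 4
(3) = w^3 - w^2 - 30*w + 72
(4) = (b - 5)*(b - 1)*(b + 1)*(b + 2)
(5) = j^2 - 15*j/2 + 14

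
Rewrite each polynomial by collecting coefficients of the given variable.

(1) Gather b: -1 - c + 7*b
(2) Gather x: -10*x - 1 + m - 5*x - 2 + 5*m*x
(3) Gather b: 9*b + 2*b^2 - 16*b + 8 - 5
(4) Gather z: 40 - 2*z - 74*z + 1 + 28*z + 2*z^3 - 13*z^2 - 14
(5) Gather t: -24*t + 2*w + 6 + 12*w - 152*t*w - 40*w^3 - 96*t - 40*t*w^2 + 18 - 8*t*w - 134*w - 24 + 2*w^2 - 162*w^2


(1) = 7*b - c - 1
(2) = m + x*(5*m - 15) - 3
(3) = 2*b^2 - 7*b + 3
(4) = 2*z^3 - 13*z^2 - 48*z + 27
(5) = t*(-40*w^2 - 160*w - 120) - 40*w^3 - 160*w^2 - 120*w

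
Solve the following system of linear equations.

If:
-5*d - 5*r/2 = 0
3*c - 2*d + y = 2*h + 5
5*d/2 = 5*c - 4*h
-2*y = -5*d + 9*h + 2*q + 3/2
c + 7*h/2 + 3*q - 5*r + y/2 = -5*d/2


Then:
c = 709/24 - 65*y/12
d = 469/36 - 41*y/18
h = 4145/144 - 385*y/72
q = 2501*y/144 - 28141/288
r = 41*y/9 - 469/18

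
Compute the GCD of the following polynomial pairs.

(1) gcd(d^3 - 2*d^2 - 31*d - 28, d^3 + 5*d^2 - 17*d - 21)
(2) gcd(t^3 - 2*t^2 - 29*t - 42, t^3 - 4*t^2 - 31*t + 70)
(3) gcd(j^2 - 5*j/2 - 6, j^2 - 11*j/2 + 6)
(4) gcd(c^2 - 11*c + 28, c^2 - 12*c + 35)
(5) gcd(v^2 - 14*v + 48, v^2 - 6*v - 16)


(1) = gcd((d - 7)*(d + 1)*(d + 4), (d - 3)*(d + 1)*(d + 7)) = d + 1
(2) = t - 7
(3) = gcd((j - 4)*(j + 3/2), (j - 4)*(j - 3/2)) = j - 4
(4) = c - 7
(5) = gcd((v - 8)*(v - 6), (v - 8)*(v + 2)) = v - 8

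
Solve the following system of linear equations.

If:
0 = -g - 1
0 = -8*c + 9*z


Then:
c = 9*z/8
g = -1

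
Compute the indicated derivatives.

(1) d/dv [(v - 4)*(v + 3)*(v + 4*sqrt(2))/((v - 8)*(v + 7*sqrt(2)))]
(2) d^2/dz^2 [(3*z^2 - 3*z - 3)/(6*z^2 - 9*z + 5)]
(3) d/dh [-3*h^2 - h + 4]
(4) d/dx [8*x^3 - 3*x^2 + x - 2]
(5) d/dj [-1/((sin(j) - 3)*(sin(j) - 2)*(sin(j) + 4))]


(1) = (-(v - 8)*(v - 4)*(v + 3)*(v + 4*sqrt(2)) + (v - 8)*(v + 7*sqrt(2))*((v - 4)*(v + 3) + (v - 4)*(v + 4*sqrt(2)) + (v + 3)*(v + 4*sqrt(2))) - (v - 4)*(v + 3)*(v + 4*sqrt(2))*(v + 7*sqrt(2)))/((v - 8)^2*(v + 7*sqrt(2))^2)
(2) = 6*(18*z^3 - 198*z^2 + 252*z - 71)/(216*z^6 - 972*z^5 + 1998*z^4 - 2349*z^3 + 1665*z^2 - 675*z + 125)
(3) = -6*h - 1
(4) = 24*x^2 - 6*x + 1
(5) = (3*sin(j)^2 - 2*sin(j) - 14)*cos(j)/((sin(j) - 3)^2*(sin(j) - 2)^2*(sin(j) + 4)^2)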